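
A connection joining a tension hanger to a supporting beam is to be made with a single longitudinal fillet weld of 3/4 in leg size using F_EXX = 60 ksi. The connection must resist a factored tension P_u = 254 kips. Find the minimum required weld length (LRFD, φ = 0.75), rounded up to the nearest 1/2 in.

Throat t_e = 0.707 × 0.75 = 0.5302 in.
φr_n = 0.75 × 0.6 × 60 × 0.5302 = 14.32 kips/in.
L_req = P_u / φr_n = 254 / 14.32 = 17.74 in total.
Round up → use L = 18 in.

L = 18 in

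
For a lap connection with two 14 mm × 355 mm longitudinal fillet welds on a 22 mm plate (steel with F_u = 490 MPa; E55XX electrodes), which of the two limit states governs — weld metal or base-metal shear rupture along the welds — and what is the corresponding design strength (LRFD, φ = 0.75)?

φR_n ≈ 1740 kN (weld metal governs)

E55XX → F_EXX = 550 MPa.
t_e = 0.707 × 14 = 9.898 mm; L = 710 mm.
Weld metal: φR_n = 0.75 × 0.6 × 550 × 9.898 × 710 × 10⁻³ = 1739 kN.
Base metal (shear rupture): φR_n = 0.75 × 0.6 × 490 × 22 × 710 × 10⁻³ = 3444 kN.
Governing: weld metal.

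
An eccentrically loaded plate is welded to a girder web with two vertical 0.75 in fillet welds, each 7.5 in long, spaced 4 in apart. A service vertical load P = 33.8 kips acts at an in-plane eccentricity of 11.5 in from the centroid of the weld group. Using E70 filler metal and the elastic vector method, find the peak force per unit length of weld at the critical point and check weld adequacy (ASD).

E70XX → F_EXX = 70 ksi.
Total weld length L_w = 15 in. Treat welds as unit-width lines.
Polar moment about centroid: J = 2[d³/12 + d(b/2)²] = 2[7.5³/12 + 7.5×2²] = 130.3 in³.
Direct shear f_v = P/L_w = 33.8 / 15 = 2.253 kip/in (vertical).
Torsion M = P·e = 33.8 × 11.5 = 388.7 kip·in.
Critical point at (x, y) = (2, 3.75) from centroid. f_tx = M·y/J = 11.19 kip/in; f_ty = M·x/J = 5.966 kip/in.
Resultant f_max = √[f_tx² + (f_v + f_ty)²] = √[11.19² + (2.253 + 5.966)²] = 13.88 kip/in.
Capacity per unit length: r_n/Ω = (1/2.0) × 0.6 × 70 × (0.707 × 0.75) = 11.14 kip/in.
13.88 > 11.14 → NOT adequate.

f_max ≈ 13.9 kip/in; NOT adequate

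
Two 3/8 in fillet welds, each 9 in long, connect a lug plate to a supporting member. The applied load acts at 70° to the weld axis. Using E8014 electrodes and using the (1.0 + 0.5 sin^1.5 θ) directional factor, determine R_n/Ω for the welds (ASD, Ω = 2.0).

R_n/Ω ≈ 167 kips

E80XX → F_EXX = 80 ksi.
t_e = 0.707 × 0.375 = 0.2651 in; A_we = 0.2651 × 18 = 4.772 in².
Directional factor: 1.0 + 0.5 sin^1.5(70°) = 1.455.
F_nw = 0.6 × 80 × 1.455 = 69.86 ksi.
R_n/Ω = (69.86 × 4.772) / 2.0 = 166.7 kips.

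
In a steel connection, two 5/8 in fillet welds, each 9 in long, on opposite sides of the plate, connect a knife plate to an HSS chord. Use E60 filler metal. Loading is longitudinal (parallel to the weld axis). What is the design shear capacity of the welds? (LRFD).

φR_n ≈ 215 kips

E60XX → F_EXX = 60 ksi.
Effective throat t_e = 0.707 × 0.625 = 0.4419 in.
Total length L = 18 in; A_we = 0.4419 × 18 = 7.954 in².
F_nw = 0.6 F_EXX = 0.6 × 60 = 36 ksi.
φR_n = 0.75 × 36 × 7.954 = 214.8 kips.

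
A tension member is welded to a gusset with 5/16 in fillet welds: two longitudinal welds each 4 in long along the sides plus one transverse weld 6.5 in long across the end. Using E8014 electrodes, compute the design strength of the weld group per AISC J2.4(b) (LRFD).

φR_n ≈ 132 kip

E80XX → F_EXX = 80 ksi.
t_e = 0.707 × 0.3125 = 0.2209 in.
R_nwl = 0.6 × 80 × 0.2209 × 8 = 84.84 kip (longitudinal, 2 welds).
R_nwt = 0.6 × 80 × 0.2209 × 6.5 = 68.93 kip (transverse, base value).
(i) R_nwl + R_nwt = 153.8 kip; (ii) 0.85 R_nwl + 1.5 R_nwt = 175.5 kip.
R_n = max = 175.5 kip [governs: (ii)]; φR_n = 131.6 kip.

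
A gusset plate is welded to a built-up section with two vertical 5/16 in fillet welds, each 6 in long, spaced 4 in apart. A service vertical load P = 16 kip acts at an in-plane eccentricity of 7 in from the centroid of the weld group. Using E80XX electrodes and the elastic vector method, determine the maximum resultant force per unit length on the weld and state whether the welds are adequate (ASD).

f_max ≈ 5.66 kip/in; NOT adequate

E80XX → F_EXX = 80 ksi.
Total weld length L_w = 12 in. Treat welds as unit-width lines.
Polar moment about centroid: J = 2[d³/12 + d(b/2)²] = 2[6³/12 + 6×2²] = 84 in³.
Direct shear f_v = P/L_w = 16 / 12 = 1.333 kip/in (vertical).
Torsion M = P·e = 16 × 7 = 112 kip·in.
Critical point at (x, y) = (2, 3) from centroid. f_tx = M·y/J = 4 kip/in; f_ty = M·x/J = 2.667 kip/in.
Resultant f_max = √[f_tx² + (f_v + f_ty)²] = √[4² + (1.333 + 2.667)²] = 5.657 kip/in.
Capacity per unit length: r_n/Ω = (1/2.0) × 0.6 × 80 × (0.707 × 0.3125) = 5.302 kip/in.
5.657 > 5.302 → NOT adequate.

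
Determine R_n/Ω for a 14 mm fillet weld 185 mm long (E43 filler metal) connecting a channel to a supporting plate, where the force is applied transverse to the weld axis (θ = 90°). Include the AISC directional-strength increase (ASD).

E43XX → F_EXX = 430 MPa.
t_e = 0.707 × 14 = 9.898 mm; A_we = 9.898 × 185 = 1831 mm².
Directional factor: 1.0 + 0.5 sin^1.5(90°) = 1.5.
F_nw = 0.6 × 430 × 1.5 = 387 MPa.
R_n/Ω = (387 × 1831) / 2.0 × 10⁻³ = 354.3 kN.

R_n/Ω ≈ 354 kN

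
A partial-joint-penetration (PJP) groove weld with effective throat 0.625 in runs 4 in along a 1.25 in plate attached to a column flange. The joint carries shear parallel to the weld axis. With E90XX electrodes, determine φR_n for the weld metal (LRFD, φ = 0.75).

φR_n ≈ 101 kip

E90XX → F_EXX = 90 ksi.
Effective throat (given) t_e = 0.625 in.
A_we = 0.625 × 4 = 2.5 in².
F_nw = 0.6 F_EXX = 54 ksi.
φR_n = 0.75 × 54 × 2.5 = 101.2 kip.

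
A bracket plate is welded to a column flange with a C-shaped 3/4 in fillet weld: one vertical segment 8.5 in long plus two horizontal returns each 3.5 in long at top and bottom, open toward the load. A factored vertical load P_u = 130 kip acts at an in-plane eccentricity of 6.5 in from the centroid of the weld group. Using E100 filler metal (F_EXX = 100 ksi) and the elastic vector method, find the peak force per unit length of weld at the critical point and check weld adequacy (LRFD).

Total weld length L_w = 15.5 in. Treat welds as unit-width lines.
Centroid: x̄ = 2×3.5×1.75 / 15.5 = 0.7903 in from the vertical weld.
Polar moment about centroid: J = I_x + I_y = [8.5³/12 + 2×3.5×4.25²] + [8.5×0.7903² + 2(3.5³/12 + 3.5×0.9597²)] = 196.5 in³.
Direct shear f_v = P/L_w = 130 / 15.5 = 8.387 kip/in (vertical).
Torsion M = P·e = 130 × 6.5 = 845 kip·in.
Critical point at (x, y) = (2.71, 4.25) from centroid. f_tx = M·y/J = 18.27 kip/in; f_ty = M·x/J = 11.65 kip/in.
Resultant f_max = √[f_tx² + (f_v + f_ty)²] = √[18.27² + (8.387 + 11.65)²] = 27.12 kip/in.
Capacity per unit length: φr_n = 0.75 × 0.6 × 100 × (0.707 × 0.75) = 23.86 kip/in.
27.12 > 23.86 → NOT adequate.

f_max ≈ 27.1 kip/in; NOT adequate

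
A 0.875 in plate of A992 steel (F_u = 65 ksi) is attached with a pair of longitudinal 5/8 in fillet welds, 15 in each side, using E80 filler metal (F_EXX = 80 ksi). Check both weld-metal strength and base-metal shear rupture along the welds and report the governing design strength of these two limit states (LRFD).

φR_n ≈ 477 kip (weld metal governs)

t_e = 0.707 × 0.625 = 0.4419 in; L = 30 in.
Weld metal: φR_n = 0.75 × 0.6 × 80 × 0.4419 × 30 = 477.2 kip.
Base metal (shear rupture): φR_n = 0.75 × 0.6 × 65 × 0.875 × 30 = 767.8 kip.
Governing: weld metal.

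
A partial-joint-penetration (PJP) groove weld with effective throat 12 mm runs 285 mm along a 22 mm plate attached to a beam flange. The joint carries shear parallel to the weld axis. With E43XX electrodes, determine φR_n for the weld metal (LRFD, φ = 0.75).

E43XX → F_EXX = 430 MPa.
Effective throat (given) t_e = 12 mm.
A_we = 12 × 285 = 3420 mm².
F_nw = 0.6 F_EXX = 258 MPa.
φR_n = 0.75 × 258 × 3420 × 10⁻³ = 661.8 kN.

φR_n ≈ 662 kN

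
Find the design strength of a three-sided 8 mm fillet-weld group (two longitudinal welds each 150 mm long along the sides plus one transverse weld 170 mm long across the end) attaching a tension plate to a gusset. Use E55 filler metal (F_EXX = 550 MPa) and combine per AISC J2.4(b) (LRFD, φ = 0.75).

t_e = 0.707 × 8 = 5.656 mm.
R_nwl = 0.6 × 550 × 5.656 × 300 × 10⁻³ = 559.9 kN (longitudinal, 2 welds).
R_nwt = 0.6 × 550 × 5.656 × 170 × 10⁻³ = 317.3 kN (transverse, base value).
(i) R_nwl + R_nwt = 877.2 kN; (ii) 0.85 R_nwl + 1.5 R_nwt = 951.9 kN.
R_n = max = 951.9 kN [governs: (ii)]; φR_n = 713.9 kN.

φR_n ≈ 714 kN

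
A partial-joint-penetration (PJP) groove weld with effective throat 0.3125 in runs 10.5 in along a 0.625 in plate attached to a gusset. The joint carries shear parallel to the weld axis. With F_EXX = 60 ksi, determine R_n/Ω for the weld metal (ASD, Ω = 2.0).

Effective throat (given) t_e = 0.3125 in.
A_we = 0.3125 × 10.5 = 3.281 in².
F_nw = 0.6 F_EXX = 36 ksi.
R_n/Ω = (36 × 3.281) / 2.0 = 59.06 kips.

R_n/Ω ≈ 59.1 kips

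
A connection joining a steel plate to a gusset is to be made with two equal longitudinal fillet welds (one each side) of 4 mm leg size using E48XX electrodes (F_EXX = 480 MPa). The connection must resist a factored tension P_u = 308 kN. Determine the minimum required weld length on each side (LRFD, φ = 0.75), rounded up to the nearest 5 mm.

Throat t_e = 0.707 × 4 = 2.828 mm.
φr_n = 0.75 × 0.6 × 480 × 2.828 × 10⁻³ = 0.6108 kN/mm.
L_req = P_u / φr_n = 308 / 0.6108 = 504.2 mm total.
Per side: 504.2 / 2 = 252.1 mm.
Round up → use L = 255 mm on each side.

L = 255 mm on each side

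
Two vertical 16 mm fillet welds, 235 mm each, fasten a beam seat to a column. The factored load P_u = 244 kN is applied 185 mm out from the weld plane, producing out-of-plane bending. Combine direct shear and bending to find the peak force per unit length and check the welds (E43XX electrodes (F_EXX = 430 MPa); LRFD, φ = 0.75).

L_w = 2 × 235 = 470 mm; section modulus (unit throat) S = 2 × L²/6 = 18410 mm².
Direct shear f_v = P/L_w = 244×10³/470 = 519.1 N/mm.
Moment M = P × e = 244×10³ × 185 = 45140000 N·mm; bending f_b = M/S = 2452 N/mm.
f_max = √(f_v² + f_b²) = √(519.1² + 2452²) = 2507 N/mm.
φr_n = 0.75 × 0.6 × 430 × (0.707 × 16) = 2189 N/mm → NOT adequate.

f_max ≈ 2510 N/mm; NOT adequate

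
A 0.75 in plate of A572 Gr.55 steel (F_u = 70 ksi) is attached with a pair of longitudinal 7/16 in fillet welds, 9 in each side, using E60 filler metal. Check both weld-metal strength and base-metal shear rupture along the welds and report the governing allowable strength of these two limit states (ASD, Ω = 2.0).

E60XX → F_EXX = 60 ksi.
t_e = 0.707 × 0.4375 = 0.3093 in; L = 18 in.
Weld metal: R_n/Ω = (1/2.0) × 0.6 × 60 × 0.3093 × 18 = 100.2 kips.
Base metal (shear rupture): R_n/Ω = (1/2.0) × 0.6 × 70 × 0.75 × 18 = 283.5 kips.
Governing: weld metal.

R_n/Ω ≈ 100 kips (weld metal governs)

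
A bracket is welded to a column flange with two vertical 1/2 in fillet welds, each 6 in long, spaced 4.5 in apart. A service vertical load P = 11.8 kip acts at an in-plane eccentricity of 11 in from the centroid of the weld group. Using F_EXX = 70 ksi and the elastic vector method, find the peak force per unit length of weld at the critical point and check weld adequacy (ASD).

f_max ≈ 5.68 kip/in; adequate

Total weld length L_w = 12 in. Treat welds as unit-width lines.
Polar moment about centroid: J = 2[d³/12 + d(b/2)²] = 2[6³/12 + 6×2.25²] = 96.75 in³.
Direct shear f_v = P/L_w = 11.8 / 12 = 0.9833 kip/in (vertical).
Torsion M = P·e = 11.8 × 11 = 129.8 kip·in.
Critical point at (x, y) = (2.25, 3) from centroid. f_tx = M·y/J = 4.025 kip/in; f_ty = M·x/J = 3.019 kip/in.
Resultant f_max = √[f_tx² + (f_v + f_ty)²] = √[4.025² + (0.9833 + 3.019)²] = 5.676 kip/in.
Capacity per unit length: r_n/Ω = (1/2.0) × 0.6 × 70 × (0.707 × 0.5) = 7.423 kip/in.
5.676 ≤ 7.423 → adequate.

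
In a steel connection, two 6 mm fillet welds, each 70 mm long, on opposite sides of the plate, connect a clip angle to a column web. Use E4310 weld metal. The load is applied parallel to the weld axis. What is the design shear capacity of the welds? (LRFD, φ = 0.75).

E43XX → F_EXX = 430 MPa.
Effective throat t_e = 0.707 × 6 = 4.242 mm.
Total length L = 140 mm; A_we = 4.242 × 140 = 593.9 mm².
F_nw = 0.6 F_EXX = 0.6 × 430 = 258 MPa.
φR_n = 0.75 × 258 × 593.9 × 10⁻³ = 114.9 kN.

φR_n ≈ 115 kN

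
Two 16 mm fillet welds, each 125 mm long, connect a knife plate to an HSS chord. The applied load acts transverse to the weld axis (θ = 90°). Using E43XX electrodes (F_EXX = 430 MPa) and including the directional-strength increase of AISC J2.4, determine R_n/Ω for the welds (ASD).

R_n/Ω ≈ 547 kN

t_e = 0.707 × 16 = 11.31 mm; A_we = 11.31 × 250 = 2828 mm².
Directional factor: 1.0 + 0.5 sin^1.5(90°) = 1.5.
F_nw = 0.6 × 430 × 1.5 = 387 MPa.
R_n/Ω = (387 × 2828) / 2.0 × 10⁻³ = 547.2 kN.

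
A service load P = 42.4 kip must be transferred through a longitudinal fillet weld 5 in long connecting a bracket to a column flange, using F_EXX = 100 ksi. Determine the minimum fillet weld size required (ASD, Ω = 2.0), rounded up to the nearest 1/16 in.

w = 7/16 in

Total weld length L = 5 in.
Required throat t_e = P × Ω / (0.6 F_EXX × L) = 42.4 × 2.0 / (0.6 × 100 × 5) = 0.2827 in.
Required leg w = t_e / 0.707 = 0.3998 in → use 7/16 in.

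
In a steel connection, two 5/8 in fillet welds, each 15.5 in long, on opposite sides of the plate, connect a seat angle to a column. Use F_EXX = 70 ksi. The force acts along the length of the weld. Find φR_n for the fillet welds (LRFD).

Effective throat t_e = 0.707 × 0.625 = 0.4419 in.
Total length L = 31 in; A_we = 0.4419 × 31 = 13.7 in².
F_nw = 0.6 F_EXX = 0.6 × 70 = 42 ksi.
φR_n = 0.75 × 42 × 13.7 = 431.5 kip.

φR_n ≈ 431 kip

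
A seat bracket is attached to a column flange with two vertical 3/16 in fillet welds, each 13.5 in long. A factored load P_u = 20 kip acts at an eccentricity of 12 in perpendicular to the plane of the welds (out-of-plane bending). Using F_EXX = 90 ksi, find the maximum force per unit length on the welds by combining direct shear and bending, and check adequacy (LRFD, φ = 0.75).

f_max ≈ 4.02 kip/in; adequate

L_w = 2 × 13.5 = 27 in; section modulus (unit throat) S = 2 × L²/6 = 60.75 in².
Direct shear f_v = P/L_w = 20/27 = 0.7407 kip/in.
Moment M = P × e = 20 × 12 = 240 kip·in; bending f_b = M/S = 3.951 kip/in.
f_max = √(f_v² + f_b²) = √(0.7407² + 3.951²) = 4.019 kip/in.
φr_n = 0.75 × 0.6 × 90 × (0.707 × 0.1875) = 5.369 kip/in → adequate.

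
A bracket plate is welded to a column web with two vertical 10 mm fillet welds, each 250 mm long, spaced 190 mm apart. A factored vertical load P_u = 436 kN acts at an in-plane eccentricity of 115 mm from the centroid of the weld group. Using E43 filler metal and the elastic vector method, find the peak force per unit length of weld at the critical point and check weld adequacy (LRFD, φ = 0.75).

E43XX → F_EXX = 430 MPa.
Total weld length L_w = 500 mm. Treat welds as unit-width lines.
Polar moment about centroid: J = 2[d³/12 + d(b/2)²] = 2[250³/12 + 250×95²] = 7117000 mm³.
Direct shear f_v = P/L_w = 436×10³ / 500 = 872 N/mm (vertical).
Torsion M = P·e = 436×10³ × 115 = 50140000 N·mm.
Critical point at (x, y) = (95, 125) from centroid. f_tx = M·y/J = 880.7 N/mm; f_ty = M·x/J = 669.3 N/mm.
Resultant f_max = √[f_tx² + (f_v + f_ty)²] = √[880.7² + (872 + 669.3)²] = 1775 N/mm.
Capacity per unit length: φr_n = 0.75 × 0.6 × 430 × (0.707 × 10) = 1368 N/mm.
1775 > 1368 → NOT adequate.

f_max ≈ 1780 N/mm; NOT adequate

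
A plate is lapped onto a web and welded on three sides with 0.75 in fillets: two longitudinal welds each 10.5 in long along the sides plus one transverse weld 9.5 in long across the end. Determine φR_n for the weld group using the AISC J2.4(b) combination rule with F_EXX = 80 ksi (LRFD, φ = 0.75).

φR_n ≈ 613 kip

t_e = 0.707 × 0.75 = 0.5302 in.
R_nwl = 0.6 × 80 × 0.5302 × 21 = 534.5 kip (longitudinal, 2 welds).
R_nwt = 0.6 × 80 × 0.5302 × 9.5 = 241.8 kip (transverse, base value).
(i) R_nwl + R_nwt = 776.3 kip; (ii) 0.85 R_nwl + 1.5 R_nwt = 817 kip.
R_n = max = 817 kip [governs: (ii)]; φR_n = 612.8 kip.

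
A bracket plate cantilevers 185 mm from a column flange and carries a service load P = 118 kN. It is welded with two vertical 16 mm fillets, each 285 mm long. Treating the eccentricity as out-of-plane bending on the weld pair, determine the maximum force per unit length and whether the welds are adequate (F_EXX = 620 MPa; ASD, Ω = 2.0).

f_max ≈ 832 N/mm; adequate

L_w = 2 × 285 = 570 mm; section modulus (unit throat) S = 2 × L²/6 = 27080 mm².
Direct shear f_v = P/L_w = 118×10³/570 = 207 N/mm.
Moment M = P × e = 118×10³ × 185 = 21830000 N·mm; bending f_b = M/S = 806.3 N/mm.
f_max = √(f_v² + f_b²) = √(207² + 806.3²) = 832.4 N/mm.
r_n/Ω = (1/2.0) × 0.6 × 620 × (0.707 × 16) = 2104 N/mm → adequate.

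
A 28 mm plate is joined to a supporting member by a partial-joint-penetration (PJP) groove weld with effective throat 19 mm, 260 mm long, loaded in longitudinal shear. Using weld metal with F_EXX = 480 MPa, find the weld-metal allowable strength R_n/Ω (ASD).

Effective throat (given) t_e = 19 mm.
A_we = 19 × 260 = 4940 mm².
F_nw = 0.6 F_EXX = 288 MPa.
R_n/Ω = (288 × 4940) / 2.0 × 10⁻³ = 711.4 kN.

R_n/Ω ≈ 711 kN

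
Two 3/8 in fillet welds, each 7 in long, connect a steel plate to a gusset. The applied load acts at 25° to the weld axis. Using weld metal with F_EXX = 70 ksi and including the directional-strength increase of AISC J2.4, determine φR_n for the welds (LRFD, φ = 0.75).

φR_n ≈ 133 kips

t_e = 0.707 × 0.375 = 0.2651 in; A_we = 0.2651 × 14 = 3.712 in².
Directional factor: 1.0 + 0.5 sin^1.5(25°) = 1.137.
F_nw = 0.6 × 70 × 1.137 = 47.77 ksi.
φR_n = 0.75 × 47.77 × 3.712 = 133 kips.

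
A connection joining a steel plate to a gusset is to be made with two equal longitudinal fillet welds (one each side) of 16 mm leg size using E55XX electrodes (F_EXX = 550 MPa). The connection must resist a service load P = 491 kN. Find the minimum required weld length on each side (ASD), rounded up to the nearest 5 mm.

Throat t_e = 0.707 × 16 = 11.31 mm.
r_n/Ω = (0.6 × 550 × 11.31) / 2.0 = 1866 N/mm = 1.866 kN/mm.
L_req = P / (r_n/Ω) = 491 / 1.866 = 263.1 mm total.
Per side: 263.1 / 2 = 131.5 mm.
Round up → use L = 135 mm on each side.

L = 135 mm on each side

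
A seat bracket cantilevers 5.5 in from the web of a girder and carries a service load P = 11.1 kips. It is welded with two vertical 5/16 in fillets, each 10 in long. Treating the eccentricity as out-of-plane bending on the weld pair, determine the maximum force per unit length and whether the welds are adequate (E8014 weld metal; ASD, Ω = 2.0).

f_max ≈ 1.91 kip/in; adequate

E80XX → F_EXX = 80 ksi.
L_w = 2 × 10 = 20 in; section modulus (unit throat) S = 2 × L²/6 = 33.33 in².
Direct shear f_v = P/L_w = 11.1/20 = 0.555 kip/in.
Moment M = P × e = 11.1 × 5.5 = 61.05 kip·in; bending f_b = M/S = 1.831 kip/in.
f_max = √(f_v² + f_b²) = √(0.555² + 1.831²) = 1.914 kip/in.
r_n/Ω = (1/2.0) × 0.6 × 80 × (0.707 × 0.3125) = 5.302 kip/in → adequate.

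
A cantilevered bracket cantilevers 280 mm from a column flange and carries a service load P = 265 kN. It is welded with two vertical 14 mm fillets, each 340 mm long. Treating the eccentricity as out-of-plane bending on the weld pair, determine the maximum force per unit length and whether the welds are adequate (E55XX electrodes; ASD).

f_max ≈ 1960 N/mm; NOT adequate

E55XX → F_EXX = 550 MPa.
L_w = 2 × 340 = 680 mm; section modulus (unit throat) S = 2 × L²/6 = 38530 mm².
Direct shear f_v = P/L_w = 265×10³/680 = 389.7 N/mm.
Moment M = P × e = 265×10³ × 280 = 74200000 N·mm; bending f_b = M/S = 1926 N/mm.
f_max = √(f_v² + f_b²) = √(389.7² + 1926²) = 1965 N/mm.
r_n/Ω = (1/2.0) × 0.6 × 550 × (0.707 × 14) = 1633 N/mm → NOT adequate.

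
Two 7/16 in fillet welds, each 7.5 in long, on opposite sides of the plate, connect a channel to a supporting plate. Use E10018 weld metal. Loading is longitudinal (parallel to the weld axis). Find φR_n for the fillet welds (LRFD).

φR_n ≈ 209 kip

E100XX → F_EXX = 100 ksi.
Effective throat t_e = 0.707 × 0.4375 = 0.3093 in.
Total length L = 15 in; A_we = 0.3093 × 15 = 4.64 in².
F_nw = 0.6 F_EXX = 0.6 × 100 = 60 ksi.
φR_n = 0.75 × 60 × 4.64 = 208.8 kip.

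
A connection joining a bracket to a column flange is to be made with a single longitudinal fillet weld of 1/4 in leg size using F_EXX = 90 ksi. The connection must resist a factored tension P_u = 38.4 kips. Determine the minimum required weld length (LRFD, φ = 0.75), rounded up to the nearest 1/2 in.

L = 5.5 in

Throat t_e = 0.707 × 0.25 = 0.1767 in.
φr_n = 0.75 × 0.6 × 90 × 0.1767 = 7.158 kips/in.
L_req = P_u / φr_n = 38.4 / 7.158 = 5.364 in total.
Round up → use L = 5.5 in.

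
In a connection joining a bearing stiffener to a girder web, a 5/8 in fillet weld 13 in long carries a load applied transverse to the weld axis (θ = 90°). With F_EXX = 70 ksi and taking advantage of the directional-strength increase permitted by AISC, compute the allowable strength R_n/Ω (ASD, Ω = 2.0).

t_e = 0.707 × 0.625 = 0.4419 in; A_we = 0.4419 × 13 = 5.744 in².
Directional factor: 1.0 + 0.5 sin^1.5(90°) = 1.5.
F_nw = 0.6 × 70 × 1.5 = 63 ksi.
R_n/Ω = (63 × 5.744) / 2.0 = 180.9 kip.

R_n/Ω ≈ 181 kip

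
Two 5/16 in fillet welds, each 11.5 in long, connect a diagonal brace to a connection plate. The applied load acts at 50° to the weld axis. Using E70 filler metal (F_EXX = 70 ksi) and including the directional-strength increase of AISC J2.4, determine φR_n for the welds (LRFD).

φR_n ≈ 214 kips

t_e = 0.707 × 0.3125 = 0.2209 in; A_we = 0.2209 × 23 = 5.082 in².
Directional factor: 1.0 + 0.5 sin^1.5(50°) = 1.335.
F_nw = 0.6 × 70 × 1.335 = 56.08 ksi.
φR_n = 0.75 × 56.08 × 5.082 = 213.7 kips.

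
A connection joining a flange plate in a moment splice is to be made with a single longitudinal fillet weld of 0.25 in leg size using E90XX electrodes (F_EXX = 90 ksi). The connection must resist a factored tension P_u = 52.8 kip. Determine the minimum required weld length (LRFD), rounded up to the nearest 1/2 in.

Throat t_e = 0.707 × 0.25 = 0.1767 in.
φr_n = 0.75 × 0.6 × 90 × 0.1767 = 7.158 kip/in.
L_req = P_u / φr_n = 52.8 / 7.158 = 7.376 in total.
Round up → use L = 7.5 in.

L = 7.5 in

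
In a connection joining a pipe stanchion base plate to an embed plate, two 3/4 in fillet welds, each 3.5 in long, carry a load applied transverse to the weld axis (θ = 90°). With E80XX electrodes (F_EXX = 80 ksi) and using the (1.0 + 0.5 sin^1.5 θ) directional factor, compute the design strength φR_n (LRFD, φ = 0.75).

φR_n ≈ 200 kip

t_e = 0.707 × 0.75 = 0.5302 in; A_we = 0.5302 × 7 = 3.712 in².
Directional factor: 1.0 + 0.5 sin^1.5(90°) = 1.5.
F_nw = 0.6 × 80 × 1.5 = 72 ksi.
φR_n = 0.75 × 72 × 3.712 = 200.4 kip.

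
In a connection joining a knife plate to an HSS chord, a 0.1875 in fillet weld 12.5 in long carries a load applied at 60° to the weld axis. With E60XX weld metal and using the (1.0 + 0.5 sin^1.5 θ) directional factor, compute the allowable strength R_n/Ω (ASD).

R_n/Ω ≈ 41.8 kip

E60XX → F_EXX = 60 ksi.
t_e = 0.707 × 0.1875 = 0.1326 in; A_we = 0.1326 × 12.5 = 1.657 in².
Directional factor: 1.0 + 0.5 sin^1.5(60°) = 1.403.
F_nw = 0.6 × 60 × 1.403 = 50.51 ksi.
R_n/Ω = (50.51 × 1.657) / 2.0 = 41.85 kip.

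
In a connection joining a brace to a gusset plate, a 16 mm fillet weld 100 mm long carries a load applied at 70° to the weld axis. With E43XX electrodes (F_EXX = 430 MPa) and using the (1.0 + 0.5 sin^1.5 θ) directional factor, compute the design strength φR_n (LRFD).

φR_n ≈ 319 kN

t_e = 0.707 × 16 = 11.31 mm; A_we = 11.31 × 100 = 1131 mm².
Directional factor: 1.0 + 0.5 sin^1.5(70°) = 1.455.
F_nw = 0.6 × 430 × 1.455 = 375.5 MPa.
φR_n = 0.75 × 375.5 × 1131 × 10⁻³ = 318.6 kN.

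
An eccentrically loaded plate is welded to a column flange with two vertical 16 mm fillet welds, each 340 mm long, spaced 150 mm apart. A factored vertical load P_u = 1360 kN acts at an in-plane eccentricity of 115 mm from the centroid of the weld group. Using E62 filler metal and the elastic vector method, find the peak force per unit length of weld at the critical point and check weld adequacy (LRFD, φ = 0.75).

E62XX → F_EXX = 620 MPa.
Total weld length L_w = 680 mm. Treat welds as unit-width lines.
Polar moment about centroid: J = 2[d³/12 + d(b/2)²] = 2[340³/12 + 340×75²] = 10380000 mm³.
Direct shear f_v = P/L_w = 1360×10³ / 680 = 2000 N/mm (vertical).
Torsion M = P·e = 1360×10³ × 115 = 156400000 N·mm.
Critical point at (x, y) = (75, 170) from centroid. f_tx = M·y/J = 2563 N/mm; f_ty = M·x/J = 1131 N/mm.
Resultant f_max = √[f_tx² + (f_v + f_ty)²] = √[2563² + (2000 + 1131)²] = 4046 N/mm.
Capacity per unit length: φr_n = 0.75 × 0.6 × 620 × (0.707 × 16) = 3156 N/mm.
4046 > 3156 → NOT adequate.

f_max ≈ 4050 N/mm; NOT adequate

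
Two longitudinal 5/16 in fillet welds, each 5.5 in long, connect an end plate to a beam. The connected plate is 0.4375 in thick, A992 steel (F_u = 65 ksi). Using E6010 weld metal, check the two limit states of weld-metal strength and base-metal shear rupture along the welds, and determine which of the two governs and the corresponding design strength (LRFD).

E60XX → F_EXX = 60 ksi.
t_e = 0.707 × 0.3125 = 0.2209 in; L = 11 in.
Weld metal: φR_n = 0.75 × 0.6 × 60 × 0.2209 × 11 = 65.62 kips.
Base metal (shear rupture): φR_n = 0.75 × 0.6 × 65 × 0.4375 × 11 = 140.8 kips.
Governing: weld metal.

φR_n ≈ 65.6 kips (weld metal governs)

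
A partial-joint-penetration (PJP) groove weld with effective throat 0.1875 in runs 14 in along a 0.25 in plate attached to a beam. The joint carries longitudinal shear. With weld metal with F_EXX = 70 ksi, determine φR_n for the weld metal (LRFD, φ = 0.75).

φR_n ≈ 82.7 kips

Effective throat (given) t_e = 0.1875 in.
A_we = 0.1875 × 14 = 2.625 in².
F_nw = 0.6 F_EXX = 42 ksi.
φR_n = 0.75 × 42 × 2.625 = 82.69 kips.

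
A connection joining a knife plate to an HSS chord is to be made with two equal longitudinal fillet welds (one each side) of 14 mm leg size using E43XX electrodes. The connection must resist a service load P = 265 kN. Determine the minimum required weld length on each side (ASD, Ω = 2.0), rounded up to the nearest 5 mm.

L = 105 mm on each side

E43XX → F_EXX = 430 MPa.
Throat t_e = 0.707 × 14 = 9.898 mm.
r_n/Ω = (0.6 × 430 × 9.898) / 2.0 = 1277 N/mm = 1.277 kN/mm.
L_req = P / (r_n/Ω) = 265 / 1.277 = 207.5 mm total.
Per side: 207.5 / 2 = 103.8 mm.
Round up → use L = 105 mm on each side.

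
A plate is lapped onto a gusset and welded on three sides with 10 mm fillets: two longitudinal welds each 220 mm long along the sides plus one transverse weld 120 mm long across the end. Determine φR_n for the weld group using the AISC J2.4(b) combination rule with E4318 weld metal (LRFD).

E43XX → F_EXX = 430 MPa.
t_e = 0.707 × 10 = 7.07 mm.
R_nwl = 0.6 × 430 × 7.07 × 440 × 10⁻³ = 802.6 kN (longitudinal, 2 welds).
R_nwt = 0.6 × 430 × 7.07 × 120 × 10⁻³ = 218.9 kN (transverse, base value).
(i) R_nwl + R_nwt = 1021 kN; (ii) 0.85 R_nwl + 1.5 R_nwt = 1011 kN.
R_n = max = 1021 kN [governs: (i)]; φR_n = 766.1 kN.

φR_n ≈ 766 kN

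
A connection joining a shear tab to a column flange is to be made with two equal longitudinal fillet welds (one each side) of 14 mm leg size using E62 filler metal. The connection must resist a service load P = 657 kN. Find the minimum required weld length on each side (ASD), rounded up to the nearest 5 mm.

E62XX → F_EXX = 620 MPa.
Throat t_e = 0.707 × 14 = 9.898 mm.
r_n/Ω = (0.6 × 620 × 9.898) / 2.0 = 1841 N/mm = 1.841 kN/mm.
L_req = P / (r_n/Ω) = 657 / 1.841 = 356.9 mm total.
Per side: 356.9 / 2 = 178.4 mm.
Round up → use L = 180 mm on each side.

L = 180 mm on each side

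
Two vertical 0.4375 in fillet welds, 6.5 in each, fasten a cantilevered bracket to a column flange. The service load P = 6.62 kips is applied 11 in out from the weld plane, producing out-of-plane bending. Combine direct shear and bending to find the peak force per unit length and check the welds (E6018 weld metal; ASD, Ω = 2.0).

f_max ≈ 5.2 kip/in; adequate

E60XX → F_EXX = 60 ksi.
L_w = 2 × 6.5 = 13 in; section modulus (unit throat) S = 2 × L²/6 = 14.08 in².
Direct shear f_v = P/L_w = 6.62/13 = 0.5092 kip/in.
Moment M = P × e = 6.62 × 11 = 72.82 kip·in; bending f_b = M/S = 5.171 kip/in.
f_max = √(f_v² + f_b²) = √(0.5092² + 5.171²) = 5.196 kip/in.
r_n/Ω = (1/2.0) × 0.6 × 60 × (0.707 × 0.4375) = 5.568 kip/in → adequate.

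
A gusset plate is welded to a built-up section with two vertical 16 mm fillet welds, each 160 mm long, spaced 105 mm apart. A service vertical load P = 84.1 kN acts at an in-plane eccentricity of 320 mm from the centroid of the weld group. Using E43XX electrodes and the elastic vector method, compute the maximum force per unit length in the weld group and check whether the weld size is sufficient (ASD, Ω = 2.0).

E43XX → F_EXX = 430 MPa.
Total weld length L_w = 320 mm. Treat welds as unit-width lines.
Polar moment about centroid: J = 2[d³/12 + d(b/2)²] = 2[160³/12 + 160×52.5²] = 1565000 mm³.
Direct shear f_v = P/L_w = 84.1×10³ / 320 = 262.8 N/mm (vertical).
Torsion M = P·e = 84.1×10³ × 320 = 26912000 N·mm.
Critical point at (x, y) = (52.5, 80) from centroid. f_tx = M·y/J = 1376 N/mm; f_ty = M·x/J = 903 N/mm.
Resultant f_max = √[f_tx² + (f_v + f_ty)²] = √[1376² + (262.8 + 903)²] = 1803 N/mm.
Capacity per unit length: r_n/Ω = (1/2.0) × 0.6 × 430 × (0.707 × 16) = 1459 N/mm.
1803 > 1459 → NOT adequate.

f_max ≈ 1800 N/mm; NOT adequate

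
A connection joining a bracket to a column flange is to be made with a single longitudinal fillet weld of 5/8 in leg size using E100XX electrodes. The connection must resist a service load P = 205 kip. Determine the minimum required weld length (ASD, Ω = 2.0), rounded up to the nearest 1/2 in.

E100XX → F_EXX = 100 ksi.
Throat t_e = 0.707 × 0.625 = 0.4419 in.
r_n/Ω = (0.6 × 100 × 0.4419) / 2.0 = 13.26 kip/in.
L_req = P / (r_n/Ω) = 205 / 13.26 = 15.46 in total.
Round up → use L = 15.5 in.

L = 15.5 in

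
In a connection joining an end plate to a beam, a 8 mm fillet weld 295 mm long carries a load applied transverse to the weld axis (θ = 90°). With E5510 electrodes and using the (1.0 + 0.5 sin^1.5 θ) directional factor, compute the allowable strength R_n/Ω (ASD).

R_n/Ω ≈ 413 kN

E55XX → F_EXX = 550 MPa.
t_e = 0.707 × 8 = 5.656 mm; A_we = 5.656 × 295 = 1669 mm².
Directional factor: 1.0 + 0.5 sin^1.5(90°) = 1.5.
F_nw = 0.6 × 550 × 1.5 = 495 MPa.
R_n/Ω = (495 × 1669) / 2.0 × 10⁻³ = 413 kN.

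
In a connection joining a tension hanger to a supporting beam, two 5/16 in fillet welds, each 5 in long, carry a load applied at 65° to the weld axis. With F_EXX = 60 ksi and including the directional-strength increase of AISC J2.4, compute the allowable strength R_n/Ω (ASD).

t_e = 0.707 × 0.3125 = 0.2209 in; A_we = 0.2209 × 10 = 2.209 in².
Directional factor: 1.0 + 0.5 sin^1.5(65°) = 1.431.
F_nw = 0.6 × 60 × 1.431 = 51.53 ksi.
R_n/Ω = (51.53 × 2.209) / 2.0 = 56.93 kip.

R_n/Ω ≈ 56.9 kip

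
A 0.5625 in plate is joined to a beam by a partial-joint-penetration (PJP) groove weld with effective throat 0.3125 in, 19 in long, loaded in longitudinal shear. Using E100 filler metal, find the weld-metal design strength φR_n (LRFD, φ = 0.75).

E100XX → F_EXX = 100 ksi.
Effective throat (given) t_e = 0.3125 in.
A_we = 0.3125 × 19 = 5.938 in².
F_nw = 0.6 F_EXX = 60 ksi.
φR_n = 0.75 × 60 × 5.938 = 267.2 kip.

φR_n ≈ 267 kip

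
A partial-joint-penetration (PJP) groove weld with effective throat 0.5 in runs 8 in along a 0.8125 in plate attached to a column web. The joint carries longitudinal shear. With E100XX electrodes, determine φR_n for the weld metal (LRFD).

φR_n ≈ 180 kips

E100XX → F_EXX = 100 ksi.
Effective throat (given) t_e = 0.5 in.
A_we = 0.5 × 8 = 4 in².
F_nw = 0.6 F_EXX = 60 ksi.
φR_n = 0.75 × 60 × 4 = 180 kips.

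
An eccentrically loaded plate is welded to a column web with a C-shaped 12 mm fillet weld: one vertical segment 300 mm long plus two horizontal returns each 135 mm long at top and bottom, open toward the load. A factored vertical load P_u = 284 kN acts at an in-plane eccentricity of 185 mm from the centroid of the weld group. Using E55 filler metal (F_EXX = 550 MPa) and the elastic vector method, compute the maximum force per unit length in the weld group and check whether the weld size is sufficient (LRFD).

Total weld length L_w = 570 mm. Treat welds as unit-width lines.
Centroid: x̄ = 2×135×67.5 / 570 = 31.97 mm from the vertical weld.
Polar moment about centroid: J = I_x + I_y = [300³/12 + 2×135×150²] + [300×31.97² + 2(135³/12 + 135×35.53²)] = 9383000 mm³.
Direct shear f_v = P/L_w = 284×10³ / 570 = 498.2 N/mm (vertical).
Torsion M = P·e = 284×10³ × 185 = 52540000 N·mm.
Critical point at (x, y) = (103, 150) from centroid. f_tx = M·y/J = 840 N/mm; f_ty = M·x/J = 576.9 N/mm.
Resultant f_max = √[f_tx² + (f_v + f_ty)²] = √[840² + (498.2 + 576.9)²] = 1364 N/mm.
Capacity per unit length: φr_n = 0.75 × 0.6 × 550 × (0.707 × 12) = 2100 N/mm.
1364 ≤ 2100 → adequate.

f_max ≈ 1360 N/mm; adequate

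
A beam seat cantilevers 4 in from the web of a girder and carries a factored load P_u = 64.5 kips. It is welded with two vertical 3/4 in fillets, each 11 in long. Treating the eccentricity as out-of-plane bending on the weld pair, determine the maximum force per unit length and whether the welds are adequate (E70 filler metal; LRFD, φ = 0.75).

f_max ≈ 7.04 kip/in; adequate

E70XX → F_EXX = 70 ksi.
L_w = 2 × 11 = 22 in; section modulus (unit throat) S = 2 × L²/6 = 40.33 in².
Direct shear f_v = P/L_w = 64.5/22 = 2.932 kip/in.
Moment M = P × e = 64.5 × 4 = 258 kip·in; bending f_b = M/S = 6.397 kip/in.
f_max = √(f_v² + f_b²) = √(2.932² + 6.397²) = 7.037 kip/in.
φr_n = 0.75 × 0.6 × 70 × (0.707 × 0.75) = 16.7 kip/in → adequate.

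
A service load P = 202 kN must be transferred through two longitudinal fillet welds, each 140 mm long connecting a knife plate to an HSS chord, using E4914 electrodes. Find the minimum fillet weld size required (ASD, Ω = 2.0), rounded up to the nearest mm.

E49XX → F_EXX = 490 MPa.
Total weld length L = 280 mm.
Required throat t_e = P × Ω / (0.6 F_EXX × L) = 202 × 2.0 / (0.6 × 490 × 280 × 10⁻³) = 4.908 mm.
Required leg w = t_e / 0.707 = 6.942 mm → use 7 mm.

w = 7 mm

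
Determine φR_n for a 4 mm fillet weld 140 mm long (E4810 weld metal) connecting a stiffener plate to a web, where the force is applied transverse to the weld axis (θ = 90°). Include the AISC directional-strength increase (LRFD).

E48XX → F_EXX = 480 MPa.
t_e = 0.707 × 4 = 2.828 mm; A_we = 2.828 × 140 = 395.9 mm².
Directional factor: 1.0 + 0.5 sin^1.5(90°) = 1.5.
F_nw = 0.6 × 480 × 1.5 = 432 MPa.
φR_n = 0.75 × 432 × 395.9 × 10⁻³ = 128.3 kN.

φR_n ≈ 128 kN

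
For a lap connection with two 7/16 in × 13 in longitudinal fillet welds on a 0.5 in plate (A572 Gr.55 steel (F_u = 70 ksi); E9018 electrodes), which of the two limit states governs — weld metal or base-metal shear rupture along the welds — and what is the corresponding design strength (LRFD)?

E90XX → F_EXX = 90 ksi.
t_e = 0.707 × 0.4375 = 0.3093 in; L = 26 in.
Weld metal: φR_n = 0.75 × 0.6 × 90 × 0.3093 × 26 = 325.7 kip.
Base metal (shear rupture): φR_n = 0.75 × 0.6 × 70 × 0.5 × 26 = 409.5 kip.
Governing: weld metal.

φR_n ≈ 326 kip (weld metal governs)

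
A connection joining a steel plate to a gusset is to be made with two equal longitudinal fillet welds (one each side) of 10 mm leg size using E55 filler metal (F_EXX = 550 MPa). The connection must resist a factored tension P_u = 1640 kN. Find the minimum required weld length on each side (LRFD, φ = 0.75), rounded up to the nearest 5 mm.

L = 470 mm on each side

Throat t_e = 0.707 × 10 = 7.07 mm.
φr_n = 0.75 × 0.6 × 550 × 7.07 × 10⁻³ = 1.75 kN/mm.
L_req = P_u / φr_n = 1640 / 1.75 = 937.2 mm total.
Per side: 937.2 / 2 = 468.6 mm.
Round up → use L = 470 mm on each side.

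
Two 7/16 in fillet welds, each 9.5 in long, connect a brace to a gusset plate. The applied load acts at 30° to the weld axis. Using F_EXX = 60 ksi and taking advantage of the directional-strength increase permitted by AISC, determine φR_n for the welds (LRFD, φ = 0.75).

t_e = 0.707 × 0.4375 = 0.3093 in; A_we = 0.3093 × 19 = 5.877 in².
Directional factor: 1.0 + 0.5 sin^1.5(30°) = 1.177.
F_nw = 0.6 × 60 × 1.177 = 42.36 ksi.
φR_n = 0.75 × 42.36 × 5.877 = 186.7 kip.

φR_n ≈ 187 kip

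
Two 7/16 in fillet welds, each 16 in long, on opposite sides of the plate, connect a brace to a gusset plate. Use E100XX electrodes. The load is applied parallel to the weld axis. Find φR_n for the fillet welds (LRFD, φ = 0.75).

E100XX → F_EXX = 100 ksi.
Effective throat t_e = 0.707 × 0.4375 = 0.3093 in.
Total length L = 32 in; A_we = 0.3093 × 32 = 9.898 in².
F_nw = 0.6 F_EXX = 0.6 × 100 = 60 ksi.
φR_n = 0.75 × 60 × 9.898 = 445.4 kip.

φR_n ≈ 445 kip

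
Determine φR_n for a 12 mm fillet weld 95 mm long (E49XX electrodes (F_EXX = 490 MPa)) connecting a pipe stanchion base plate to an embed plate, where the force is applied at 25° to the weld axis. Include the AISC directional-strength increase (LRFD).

t_e = 0.707 × 12 = 8.484 mm; A_we = 8.484 × 95 = 806 mm².
Directional factor: 1.0 + 0.5 sin^1.5(25°) = 1.137.
F_nw = 0.6 × 490 × 1.137 = 334.4 MPa.
φR_n = 0.75 × 334.4 × 806 × 10⁻³ = 202.1 kN.

φR_n ≈ 202 kN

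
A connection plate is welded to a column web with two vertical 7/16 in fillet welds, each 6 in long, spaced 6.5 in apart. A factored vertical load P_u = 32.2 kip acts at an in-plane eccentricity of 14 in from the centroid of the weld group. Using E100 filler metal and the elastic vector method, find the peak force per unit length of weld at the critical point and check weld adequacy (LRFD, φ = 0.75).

f_max ≈ 14.3 kip/in; NOT adequate

E100XX → F_EXX = 100 ksi.
Total weld length L_w = 12 in. Treat welds as unit-width lines.
Polar moment about centroid: J = 2[d³/12 + d(b/2)²] = 2[6³/12 + 6×3.25²] = 162.8 in³.
Direct shear f_v = P/L_w = 32.2 / 12 = 2.683 kip/in (vertical).
Torsion M = P·e = 32.2 × 14 = 450.8 kip·in.
Critical point at (x, y) = (3.25, 3) from centroid. f_tx = M·y/J = 8.31 kip/in; f_ty = M·x/J = 9.002 kip/in.
Resultant f_max = √[f_tx² + (f_v + f_ty)²] = √[8.31² + (2.683 + 9.002)²] = 14.34 kip/in.
Capacity per unit length: φr_n = 0.75 × 0.6 × 100 × (0.707 × 0.4375) = 13.92 kip/in.
14.34 > 13.92 → NOT adequate.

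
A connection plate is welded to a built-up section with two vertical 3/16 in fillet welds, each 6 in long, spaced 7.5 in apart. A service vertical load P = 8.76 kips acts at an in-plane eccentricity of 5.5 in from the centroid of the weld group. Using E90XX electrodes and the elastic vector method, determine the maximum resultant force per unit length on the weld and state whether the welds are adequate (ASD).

E90XX → F_EXX = 90 ksi.
Total weld length L_w = 12 in. Treat welds as unit-width lines.
Polar moment about centroid: J = 2[d³/12 + d(b/2)²] = 2[6³/12 + 6×3.75²] = 204.8 in³.
Direct shear f_v = P/L_w = 8.76 / 12 = 0.73 kip/in (vertical).
Torsion M = P·e = 8.76 × 5.5 = 48.18 kip·in.
Critical point at (x, y) = (3.75, 3) from centroid. f_tx = M·y/J = 0.7059 kip/in; f_ty = M·x/J = 0.8824 kip/in.
Resultant f_max = √[f_tx² + (f_v + f_ty)²] = √[0.7059² + (0.73 + 0.8824)²] = 1.76 kip/in.
Capacity per unit length: r_n/Ω = (1/2.0) × 0.6 × 90 × (0.707 × 0.1875) = 3.579 kip/in.
1.76 ≤ 3.579 → adequate.

f_max ≈ 1.76 kip/in; adequate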